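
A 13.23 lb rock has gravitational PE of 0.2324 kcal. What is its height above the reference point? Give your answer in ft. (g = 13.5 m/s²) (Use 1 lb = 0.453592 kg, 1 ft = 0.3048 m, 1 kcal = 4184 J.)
Convert to SI: m = 6.00102 kg, PE = 972.362 J
h = PE/(mg) = 972.362/(6.00102·13.5) = 12.0024 m = 39.38 ft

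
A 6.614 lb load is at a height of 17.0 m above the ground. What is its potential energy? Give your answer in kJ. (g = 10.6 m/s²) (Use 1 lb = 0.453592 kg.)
Convert to SI: m = 3.00006 kg, h = 17.0 m
PE = mgh = (3.00006)(10.6)(17.0) = 540.61 J = 0.5406 kJ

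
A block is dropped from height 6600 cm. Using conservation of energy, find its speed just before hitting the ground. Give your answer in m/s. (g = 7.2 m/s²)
Convert to SI: h = 66.0 m
mgh = ½mv² ⇒ v = √(2gh) = √(2·7.2·66.0) = 30.83 m/s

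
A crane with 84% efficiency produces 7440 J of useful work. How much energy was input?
W_in = W_out/η = 7440/0.84 = 8857 J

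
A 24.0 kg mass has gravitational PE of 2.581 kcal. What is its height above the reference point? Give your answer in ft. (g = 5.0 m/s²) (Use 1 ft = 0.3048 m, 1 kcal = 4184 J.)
Convert to SI: m = 24.0 kg, PE = 10798.9 J
h = PE/(mg) = 10798.9/(24.0·5.0) = 89.9909 m = 295.2 ft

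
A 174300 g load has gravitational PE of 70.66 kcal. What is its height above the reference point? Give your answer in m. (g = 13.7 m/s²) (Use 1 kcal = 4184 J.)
Convert to SI: m = 174.3 kg, PE = 295641 J
h = PE/(mg) = 295641/(174.3·13.7) = 123.8 m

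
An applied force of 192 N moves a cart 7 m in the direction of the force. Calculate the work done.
W = F·d = (192)(7) = 1344 J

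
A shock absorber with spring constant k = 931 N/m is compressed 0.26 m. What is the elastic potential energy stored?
PE = ½kx² = ½(931)(0.26)² = 31.47 J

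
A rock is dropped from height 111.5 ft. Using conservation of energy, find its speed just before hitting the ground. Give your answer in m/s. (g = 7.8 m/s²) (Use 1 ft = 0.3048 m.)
Convert to SI: h = 33.9852 m
mgh = ½mv² ⇒ v = √(2gh) = √(2·7.8·33.9852) = 23.03 m/s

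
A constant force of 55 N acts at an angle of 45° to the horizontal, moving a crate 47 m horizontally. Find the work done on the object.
W = F·d·cosθ = (55)(47)cos(45°) = 1828 J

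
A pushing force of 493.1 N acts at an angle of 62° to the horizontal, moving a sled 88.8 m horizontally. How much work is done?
W = F·d·cosθ = (493.1)(88.8)cos(62°) = 20560 J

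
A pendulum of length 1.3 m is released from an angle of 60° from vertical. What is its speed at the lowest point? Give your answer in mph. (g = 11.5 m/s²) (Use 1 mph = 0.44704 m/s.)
h = L(1 − cosθ) = 1.3(1 − cos60°) = 0.65 m
v = √(2gh) = √(2·11.5·0.65) = 3.86652 m/s = 8.649 mph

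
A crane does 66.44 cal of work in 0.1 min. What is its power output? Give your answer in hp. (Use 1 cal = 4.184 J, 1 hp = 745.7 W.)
Convert to SI: W = 277.985 J, t = 6.0 s
P = W/t = 277.985/6.0 = 46.3308 W = 0.06213 hp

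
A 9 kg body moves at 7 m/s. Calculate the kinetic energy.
KE = ½mv² = ½(9)(7)² = 220.5 J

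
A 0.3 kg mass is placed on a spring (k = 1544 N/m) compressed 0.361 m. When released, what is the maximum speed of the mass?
½kx² = ½mv² ⇒ v = x√(k/m) = (0.361)√(1544/0.3) = 25.9 m/s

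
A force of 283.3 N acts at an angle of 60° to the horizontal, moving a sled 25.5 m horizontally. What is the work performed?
W = F·d·cosθ = (283.3)(25.5)cos(60°) = 3612 J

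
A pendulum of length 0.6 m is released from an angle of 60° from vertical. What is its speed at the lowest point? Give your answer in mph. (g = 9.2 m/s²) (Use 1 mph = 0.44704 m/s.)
h = L(1 − cosθ) = 0.6(1 − cos60°) = 0.3 m
v = √(2gh) = √(2·9.2·0.3) = 2.34947 m/s = 5.256 mph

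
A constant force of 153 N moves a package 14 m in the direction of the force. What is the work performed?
W = F·d = (153)(14) = 2142 J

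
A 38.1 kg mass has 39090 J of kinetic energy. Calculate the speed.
v = √(2·KE/m) = √(2·39090/38.1) = 45.3 m/s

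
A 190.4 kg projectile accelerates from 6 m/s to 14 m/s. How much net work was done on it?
W = ΔKE = ½m(v₂² − v₁²) = ½(190.4)(14² − 6²) = 15232.0 J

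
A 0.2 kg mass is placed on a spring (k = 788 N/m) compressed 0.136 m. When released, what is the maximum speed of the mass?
½kx² = ½mv² ⇒ v = x√(k/m) = (0.136)√(788/0.2) = 8.537 m/s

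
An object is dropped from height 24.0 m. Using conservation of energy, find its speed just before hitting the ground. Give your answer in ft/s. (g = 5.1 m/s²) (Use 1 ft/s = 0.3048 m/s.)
mgh = ½mv² ⇒ v = √(2gh) = √(2·5.1·24.0) = 15.6461 m/s = 51.33 ft/s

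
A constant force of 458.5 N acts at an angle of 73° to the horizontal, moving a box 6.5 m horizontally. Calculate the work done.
W = F·d·cosθ = (458.5)(6.5)cos(73°) = 871.3 J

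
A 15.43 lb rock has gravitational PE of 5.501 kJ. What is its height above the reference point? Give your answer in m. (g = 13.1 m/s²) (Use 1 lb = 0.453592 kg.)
Convert to SI: m = 6.99892 kg, PE = 5501.0 J
h = PE/(mg) = 5501.0/(6.99892·13.1) = 60.0 m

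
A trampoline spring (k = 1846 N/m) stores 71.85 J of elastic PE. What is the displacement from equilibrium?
x = √(2·PE/k) = √(2·71.85/1846) = 0.279 m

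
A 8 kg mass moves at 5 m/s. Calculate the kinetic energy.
KE = ½mv² = ½(8)(5)² = 100.0 J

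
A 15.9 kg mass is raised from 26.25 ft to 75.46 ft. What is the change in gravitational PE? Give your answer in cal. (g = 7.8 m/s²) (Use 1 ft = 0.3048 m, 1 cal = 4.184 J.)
Convert to SI: m = 15.9 kg, Δh = 14.9992 m
ΔPE = mgΔh = (15.9)(7.8)(14.9992) = 1860.2 J = 444.6 cal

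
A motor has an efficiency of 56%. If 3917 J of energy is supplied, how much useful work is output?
W_out = η·W_in = 0.56·3917 = 2193.52 J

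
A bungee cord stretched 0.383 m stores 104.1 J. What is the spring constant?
k = 2·PE/x² = 2·104.1/(0.383)² = 1419 N/m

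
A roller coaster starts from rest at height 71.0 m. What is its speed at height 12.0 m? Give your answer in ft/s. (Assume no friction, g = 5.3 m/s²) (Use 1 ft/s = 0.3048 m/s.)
mgh₁ = mgh₂ + ½mv² ⇒ v = √(2g(h₁−h₂)) = √(2·5.3·59.0) = 25.008 m/s = 82.05 ft/s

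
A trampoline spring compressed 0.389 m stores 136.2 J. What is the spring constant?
k = 2·PE/x² = 2·136.2/(0.389)² = 1800 N/m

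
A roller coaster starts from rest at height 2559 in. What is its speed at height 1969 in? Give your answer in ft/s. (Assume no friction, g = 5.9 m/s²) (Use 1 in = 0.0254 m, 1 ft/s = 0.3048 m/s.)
Convert to SI: h₁−h₂ = 14.986 m
mgh₁ = mgh₂ + ½mv² ⇒ v = √(2g(h₁−h₂)) = √(2·5.9·14.986) = 13.2979 m/s = 43.63 ft/s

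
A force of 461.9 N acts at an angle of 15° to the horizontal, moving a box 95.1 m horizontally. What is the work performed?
W = F·d·cosθ = (461.9)(95.1)cos(15°) = 42430 J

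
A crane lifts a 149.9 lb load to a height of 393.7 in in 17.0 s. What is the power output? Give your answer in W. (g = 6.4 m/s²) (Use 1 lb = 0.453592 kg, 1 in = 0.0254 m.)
Convert to SI: m = 67.9934 kg, h = 9.99998 m, t = 17.0 s
P = mgh/t = (67.9934)(6.4)(9.99998)/17.0 = 256.0 W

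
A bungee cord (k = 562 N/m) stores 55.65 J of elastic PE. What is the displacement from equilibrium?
x = √(2·PE/k) = √(2·55.65/562) = 0.445 m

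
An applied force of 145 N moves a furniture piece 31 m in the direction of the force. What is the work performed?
W = F·d = (145)(31) = 4495 J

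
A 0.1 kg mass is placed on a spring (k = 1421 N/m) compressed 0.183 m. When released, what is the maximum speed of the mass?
½kx² = ½mv² ⇒ v = x√(k/m) = (0.183)√(1421/0.1) = 21.81 m/s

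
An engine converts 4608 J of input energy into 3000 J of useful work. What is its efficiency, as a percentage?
η = W_out/W_in = 3000/4608 = 65.1%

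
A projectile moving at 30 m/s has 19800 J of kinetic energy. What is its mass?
m = 2·KE/v² = 2·19800/(30)² = 44.0 kg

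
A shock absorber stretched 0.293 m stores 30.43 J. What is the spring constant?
k = 2·PE/x² = 2·30.43/(0.293)² = 708.9 N/m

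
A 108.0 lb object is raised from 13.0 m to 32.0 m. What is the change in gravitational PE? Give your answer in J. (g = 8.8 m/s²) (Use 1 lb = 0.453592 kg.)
Convert to SI: m = 48.9879 kg, Δh = 19.0 m
ΔPE = mgΔh = (48.9879)(8.8)(19.0) = 8191 J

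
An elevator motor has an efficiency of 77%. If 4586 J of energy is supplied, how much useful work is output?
W_out = η·W_in = 0.77·4586 = 3531.22 J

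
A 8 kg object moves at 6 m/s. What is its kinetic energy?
KE = ½mv² = ½(8)(6)² = 144.0 J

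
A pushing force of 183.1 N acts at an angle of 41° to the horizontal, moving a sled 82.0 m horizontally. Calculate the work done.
W = F·d·cosθ = (183.1)(82.0)cos(41°) = 11330 J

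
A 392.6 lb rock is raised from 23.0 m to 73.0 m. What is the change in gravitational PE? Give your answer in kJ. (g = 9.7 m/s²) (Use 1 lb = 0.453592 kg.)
Convert to SI: m = 178.08 kg, Δh = 50.0 m
ΔPE = mgΔh = (178.08)(9.7)(50.0) = 86368.9 J = 86.37 kJ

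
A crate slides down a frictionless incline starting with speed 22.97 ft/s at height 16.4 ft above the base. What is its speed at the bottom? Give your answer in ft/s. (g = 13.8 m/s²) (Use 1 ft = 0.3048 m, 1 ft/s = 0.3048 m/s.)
Convert to SI: v₀ = 7.00126 m/s, h = 4.99872 m
½mv₀² + mgh = ½mv² ⇒ v = √(v₀² + 2gh) = √(7.00126² + 2·13.8·4.99872) = 13.6741 m/s = 44.86 ft/s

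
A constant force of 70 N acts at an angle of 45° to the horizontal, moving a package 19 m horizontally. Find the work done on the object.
W = F·d·cosθ = (70)(19)cos(45°) = 940.5 J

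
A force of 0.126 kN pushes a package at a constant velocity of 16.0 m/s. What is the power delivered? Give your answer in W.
Convert to SI: F = 126.0 N, v = 16.0 m/s
P = Fv = (126.0)(16.0) = 2016 W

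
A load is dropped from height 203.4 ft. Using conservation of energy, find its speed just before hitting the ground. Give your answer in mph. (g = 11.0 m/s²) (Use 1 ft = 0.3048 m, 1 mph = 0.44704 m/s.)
Convert to SI: h = 61.9963 m
mgh = ½mv² ⇒ v = √(2gh) = √(2·11.0·61.9963) = 36.9313 m/s = 82.61 mph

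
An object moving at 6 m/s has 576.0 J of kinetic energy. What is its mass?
m = 2·KE/v² = 2·576.0/(6)² = 32.0 kg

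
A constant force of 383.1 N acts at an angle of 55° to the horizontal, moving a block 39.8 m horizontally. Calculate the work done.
W = F·d·cosθ = (383.1)(39.8)cos(55°) = 8746 J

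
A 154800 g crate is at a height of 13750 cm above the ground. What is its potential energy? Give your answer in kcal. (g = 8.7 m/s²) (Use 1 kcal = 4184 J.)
Convert to SI: m = 154.8 kg, h = 137.5 m
PE = mgh = (154.8)(8.7)(137.5) = 185180 J = 44.26 kcal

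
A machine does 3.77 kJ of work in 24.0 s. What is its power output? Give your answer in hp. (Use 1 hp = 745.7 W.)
Convert to SI: W = 3770.0 J, t = 24.0 s
P = W/t = 3770.0/24.0 = 157.083 W = 0.2107 hp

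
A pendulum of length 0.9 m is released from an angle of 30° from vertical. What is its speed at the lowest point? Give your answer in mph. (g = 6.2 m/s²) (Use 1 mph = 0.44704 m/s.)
h = L(1 − cosθ) = 0.9(1 − cos30°) = 0.120577 m
v = √(2gh) = √(2·6.2·0.120577) = 1.22277 m/s = 2.735 mph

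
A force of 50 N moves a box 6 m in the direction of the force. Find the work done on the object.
W = F·d = (50)(6) = 300.0 J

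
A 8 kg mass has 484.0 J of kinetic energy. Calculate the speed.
v = √(2·KE/m) = √(2·484.0/8) = 11.0 m/s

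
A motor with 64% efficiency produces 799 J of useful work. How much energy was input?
W_in = W_out/η = 799/0.64 = 1248 J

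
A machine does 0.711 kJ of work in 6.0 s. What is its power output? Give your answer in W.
Convert to SI: W = 711.0 J, t = 6.0 s
P = W/t = 711.0/6.0 = 118.5 W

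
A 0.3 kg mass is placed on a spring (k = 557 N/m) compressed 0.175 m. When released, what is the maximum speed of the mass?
½kx² = ½mv² ⇒ v = x√(k/m) = (0.175)√(557/0.3) = 7.541 m/s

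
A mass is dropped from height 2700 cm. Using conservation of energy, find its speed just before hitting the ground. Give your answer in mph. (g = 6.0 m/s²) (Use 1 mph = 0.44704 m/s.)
Convert to SI: h = 27.0 m
mgh = ½mv² ⇒ v = √(2gh) = √(2·6.0·27.0) = 18.0 m/s = 40.26 mph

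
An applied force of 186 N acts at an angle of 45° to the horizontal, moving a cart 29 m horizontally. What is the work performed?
W = F·d·cosθ = (186)(29)cos(45°) = 3814 J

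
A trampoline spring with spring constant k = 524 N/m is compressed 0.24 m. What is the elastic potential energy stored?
PE = ½kx² = ½(524)(0.24)² = 15.09 J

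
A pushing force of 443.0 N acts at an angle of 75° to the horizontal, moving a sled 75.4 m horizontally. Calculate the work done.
W = F·d·cosθ = (443.0)(75.4)cos(75°) = 8645 J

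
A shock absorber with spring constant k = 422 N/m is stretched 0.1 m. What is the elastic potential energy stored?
PE = ½kx² = ½(422)(0.1)² = 2.11 J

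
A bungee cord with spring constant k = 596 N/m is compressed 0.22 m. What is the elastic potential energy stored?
PE = ½kx² = ½(596)(0.22)² = 14.42 J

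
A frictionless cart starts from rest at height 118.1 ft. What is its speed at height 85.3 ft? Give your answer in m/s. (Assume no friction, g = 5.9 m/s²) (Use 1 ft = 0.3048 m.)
Convert to SI: h₁−h₂ = 9.99744 m
mgh₁ = mgh₂ + ½mv² ⇒ v = √(2g(h₁−h₂)) = √(2·5.9·9.99744) = 10.86 m/s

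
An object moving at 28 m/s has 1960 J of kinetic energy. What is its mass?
m = 2·KE/v² = 2·1960/(28)² = 5.0 kg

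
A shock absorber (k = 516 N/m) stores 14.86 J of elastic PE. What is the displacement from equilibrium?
x = √(2·PE/k) = √(2·14.86/516) = 0.24 m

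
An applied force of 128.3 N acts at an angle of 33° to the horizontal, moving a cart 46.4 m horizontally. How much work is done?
W = F·d·cosθ = (128.3)(46.4)cos(33°) = 4993 J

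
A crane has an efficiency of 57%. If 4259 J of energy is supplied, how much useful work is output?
W_out = η·W_in = 0.57·4259 = 2427.63 J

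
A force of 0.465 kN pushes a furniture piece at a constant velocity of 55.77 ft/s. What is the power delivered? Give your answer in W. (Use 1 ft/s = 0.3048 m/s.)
Convert to SI: F = 465.0 N, v = 16.9987 m/s
P = Fv = (465.0)(16.9987) = 7904 W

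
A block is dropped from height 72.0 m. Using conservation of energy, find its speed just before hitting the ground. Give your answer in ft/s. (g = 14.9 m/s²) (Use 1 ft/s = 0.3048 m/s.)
mgh = ½mv² ⇒ v = √(2gh) = √(2·14.9·72.0) = 46.3206 m/s = 152.0 ft/s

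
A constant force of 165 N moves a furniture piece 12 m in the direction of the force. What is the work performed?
W = F·d = (165)(12) = 1980 J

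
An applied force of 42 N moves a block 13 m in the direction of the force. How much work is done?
W = F·d = (42)(13) = 546.0 J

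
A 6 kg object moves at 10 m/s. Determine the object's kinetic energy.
KE = ½mv² = ½(6)(10)² = 300.0 J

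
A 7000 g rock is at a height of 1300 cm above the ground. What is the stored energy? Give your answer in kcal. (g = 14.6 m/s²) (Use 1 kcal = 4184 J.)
Convert to SI: m = 7.0 kg, h = 13.0 m
PE = mgh = (7.0)(14.6)(13.0) = 1328.6 J = 0.3175 kcal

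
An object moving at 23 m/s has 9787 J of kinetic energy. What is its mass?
m = 2·KE/v² = 2·9787/(23)² = 37.0 kg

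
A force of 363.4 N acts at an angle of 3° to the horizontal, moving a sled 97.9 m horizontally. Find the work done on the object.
W = F·d·cosθ = (363.4)(97.9)cos(3°) = 35530 J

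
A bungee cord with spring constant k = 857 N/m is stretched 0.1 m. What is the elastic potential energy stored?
PE = ½kx² = ½(857)(0.1)² = 4.285 J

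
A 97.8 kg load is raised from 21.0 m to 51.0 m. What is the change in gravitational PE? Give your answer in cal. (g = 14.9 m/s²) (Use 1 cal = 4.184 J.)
ΔPE = mgΔh = (97.8)(14.9)(30.0) = 43716.6 J = 10450 cal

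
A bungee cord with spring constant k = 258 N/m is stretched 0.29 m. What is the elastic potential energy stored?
PE = ½kx² = ½(258)(0.29)² = 10.85 J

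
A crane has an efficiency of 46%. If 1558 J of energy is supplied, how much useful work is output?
W_out = η·W_in = 0.46·1558 = 716.68 J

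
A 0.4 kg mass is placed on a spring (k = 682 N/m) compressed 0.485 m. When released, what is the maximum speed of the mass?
½kx² = ½mv² ⇒ v = x√(k/m) = (0.485)√(682/0.4) = 20.03 m/s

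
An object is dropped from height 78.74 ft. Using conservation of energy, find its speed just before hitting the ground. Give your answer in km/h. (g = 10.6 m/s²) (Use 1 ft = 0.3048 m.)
Convert to SI: h = 24.0 m
mgh = ½mv² ⇒ v = √(2gh) = √(2·10.6·24.0) = 22.5566 m/s = 81.2 km/h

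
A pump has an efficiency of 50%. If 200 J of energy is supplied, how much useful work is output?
W_out = η·W_in = 0.5·200 = 100.0 J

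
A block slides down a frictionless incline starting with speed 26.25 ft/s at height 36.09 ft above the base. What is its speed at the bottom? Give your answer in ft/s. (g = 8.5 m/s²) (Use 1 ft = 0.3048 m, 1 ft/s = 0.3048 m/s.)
Convert to SI: v₀ = 8.001 m/s, h = 11.0002 m
½mv₀² + mgh = ½mv² ⇒ v = √(v₀² + 2gh) = √(8.001² + 2·8.5·11.0002) = 15.8436 m/s = 51.98 ft/s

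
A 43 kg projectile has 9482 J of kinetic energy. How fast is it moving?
v = √(2·KE/m) = √(2·9482/43) = 21.0 m/s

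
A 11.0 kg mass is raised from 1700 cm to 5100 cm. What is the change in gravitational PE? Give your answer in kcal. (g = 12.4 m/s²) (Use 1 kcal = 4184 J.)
Convert to SI: m = 11.0 kg, Δh = 34.0 m
ΔPE = mgΔh = (11.0)(12.4)(34.0) = 4637.6 J = 1.108 kcal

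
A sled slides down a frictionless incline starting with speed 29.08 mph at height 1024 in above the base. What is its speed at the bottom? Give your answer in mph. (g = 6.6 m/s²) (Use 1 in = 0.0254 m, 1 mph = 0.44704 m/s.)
Convert to SI: v₀ = 12.9999 m/s, h = 26.0096 m
½mv₀² + mgh = ½mv² ⇒ v = √(v₀² + 2gh) = √(12.9999² + 2·6.6·26.0096) = 22.6346 m/s = 50.63 mph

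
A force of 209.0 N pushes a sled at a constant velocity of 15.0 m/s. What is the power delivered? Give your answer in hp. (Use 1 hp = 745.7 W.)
P = Fv = (209.0)(15.0) = 3135.0 W = 4.204 hp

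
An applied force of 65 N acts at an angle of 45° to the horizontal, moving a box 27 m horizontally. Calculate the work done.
W = F·d·cosθ = (65)(27)cos(45°) = 1241 J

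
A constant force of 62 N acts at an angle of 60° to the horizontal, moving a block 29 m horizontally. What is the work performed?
W = F·d·cosθ = (62)(29)cos(60°) = 899.0 J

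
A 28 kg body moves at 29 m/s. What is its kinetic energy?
KE = ½mv² = ½(28)(29)² = 11774.0 J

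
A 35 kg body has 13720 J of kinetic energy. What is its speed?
v = √(2·KE/m) = √(2·13720/35) = 28.0 m/s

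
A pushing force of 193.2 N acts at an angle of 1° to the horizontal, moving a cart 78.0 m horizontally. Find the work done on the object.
W = F·d·cosθ = (193.2)(78.0)cos(1°) = 15070 J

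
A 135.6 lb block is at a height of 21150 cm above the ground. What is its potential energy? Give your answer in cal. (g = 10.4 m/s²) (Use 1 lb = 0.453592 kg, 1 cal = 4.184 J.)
Convert to SI: m = 61.5071 kg, h = 211.5 m
PE = mgh = (61.5071)(10.4)(211.5) = 135291 J = 32340 cal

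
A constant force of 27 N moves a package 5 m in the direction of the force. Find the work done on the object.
W = F·d = (27)(5) = 135.0 J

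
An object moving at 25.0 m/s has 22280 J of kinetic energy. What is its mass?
m = 2·KE/v² = 2·22280/(25.0)² = 71.3 kg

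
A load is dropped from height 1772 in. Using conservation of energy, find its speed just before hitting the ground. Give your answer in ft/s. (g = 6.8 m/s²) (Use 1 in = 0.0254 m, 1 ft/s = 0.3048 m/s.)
Convert to SI: h = 45.0088 m
mgh = ½mv² ⇒ v = √(2gh) = √(2·6.8·45.0088) = 24.7411 m/s = 81.17 ft/s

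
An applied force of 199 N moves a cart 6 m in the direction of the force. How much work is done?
W = F·d = (199)(6) = 1194 J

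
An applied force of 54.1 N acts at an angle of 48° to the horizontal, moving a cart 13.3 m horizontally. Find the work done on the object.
W = F·d·cosθ = (54.1)(13.3)cos(48°) = 481.5 J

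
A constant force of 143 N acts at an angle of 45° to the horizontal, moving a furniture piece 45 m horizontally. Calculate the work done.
W = F·d·cosθ = (143)(45)cos(45°) = 4550 J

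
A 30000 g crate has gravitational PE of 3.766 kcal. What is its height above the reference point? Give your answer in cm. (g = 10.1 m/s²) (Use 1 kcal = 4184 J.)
Convert to SI: m = 30.0 kg, PE = 15756.9 J
h = PE/(mg) = 15756.9/(30.0·10.1) = 52.0031 m = 5200 cm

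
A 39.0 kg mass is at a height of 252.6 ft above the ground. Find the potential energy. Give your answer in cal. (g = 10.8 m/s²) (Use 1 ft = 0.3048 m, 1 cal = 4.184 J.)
Convert to SI: m = 39.0 kg, h = 76.9925 m
PE = mgh = (39.0)(10.8)(76.9925) = 32429.2 J = 7751 cal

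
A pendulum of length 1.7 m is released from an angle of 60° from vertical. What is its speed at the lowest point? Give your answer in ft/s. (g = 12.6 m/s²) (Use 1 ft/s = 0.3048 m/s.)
h = L(1 − cosθ) = 1.7(1 − cos60°) = 0.85 m
v = √(2gh) = √(2·12.6·0.85) = 4.62817 m/s = 15.18 ft/s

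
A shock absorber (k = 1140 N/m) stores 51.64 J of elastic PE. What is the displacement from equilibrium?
x = √(2·PE/k) = √(2·51.64/1140) = 0.301 m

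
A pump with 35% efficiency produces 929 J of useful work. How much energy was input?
W_in = W_out/η = 929/0.35 = 2654 J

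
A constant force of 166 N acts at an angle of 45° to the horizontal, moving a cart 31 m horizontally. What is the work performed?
W = F·d·cosθ = (166)(31)cos(45°) = 3639 J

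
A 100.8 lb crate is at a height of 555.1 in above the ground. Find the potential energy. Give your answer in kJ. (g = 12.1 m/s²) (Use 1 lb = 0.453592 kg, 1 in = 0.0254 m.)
Convert to SI: m = 45.7221 kg, h = 14.0995 m
PE = mgh = (45.7221)(12.1)(14.0995) = 7800.39 J = 7.8 kJ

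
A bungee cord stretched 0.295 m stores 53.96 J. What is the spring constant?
k = 2·PE/x² = 2·53.96/(0.295)² = 1240 N/m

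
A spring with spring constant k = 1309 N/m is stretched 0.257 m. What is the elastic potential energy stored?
PE = ½kx² = ½(1309)(0.257)² = 43.23 J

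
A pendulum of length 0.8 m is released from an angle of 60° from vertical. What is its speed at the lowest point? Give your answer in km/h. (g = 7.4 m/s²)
h = L(1 − cosθ) = 0.8(1 − cos60°) = 0.4 m
v = √(2gh) = √(2·7.4·0.4) = 2.43311 m/s = 8.759 km/h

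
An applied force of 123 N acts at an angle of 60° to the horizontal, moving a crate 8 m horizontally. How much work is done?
W = F·d·cosθ = (123)(8)cos(60°) = 492.0 J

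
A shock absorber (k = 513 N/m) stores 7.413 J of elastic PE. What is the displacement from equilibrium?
x = √(2·PE/k) = √(2·7.413/513) = 0.17 m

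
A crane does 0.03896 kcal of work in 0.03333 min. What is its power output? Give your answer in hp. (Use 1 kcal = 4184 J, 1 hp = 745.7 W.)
Convert to SI: W = 163.009 J, t = 1.9998 s
P = W/t = 163.009/1.9998 = 81.5125 W = 0.1093 hp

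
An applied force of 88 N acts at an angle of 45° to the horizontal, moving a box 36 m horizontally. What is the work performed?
W = F·d·cosθ = (88)(36)cos(45°) = 2240 J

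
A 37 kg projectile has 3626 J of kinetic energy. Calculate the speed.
v = √(2·KE/m) = √(2·3626/37) = 14.0 m/s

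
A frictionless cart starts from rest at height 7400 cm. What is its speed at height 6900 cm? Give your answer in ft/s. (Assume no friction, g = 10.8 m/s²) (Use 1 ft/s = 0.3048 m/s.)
Convert to SI: h₁−h₂ = 5.0 m
mgh₁ = mgh₂ + ½mv² ⇒ v = √(2g(h₁−h₂)) = √(2·10.8·5.0) = 10.3923 m/s = 34.1 ft/s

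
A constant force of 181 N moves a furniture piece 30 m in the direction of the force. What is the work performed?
W = F·d = (181)(30) = 5430 J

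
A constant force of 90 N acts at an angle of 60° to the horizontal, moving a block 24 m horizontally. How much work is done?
W = F·d·cosθ = (90)(24)cos(60°) = 1080 J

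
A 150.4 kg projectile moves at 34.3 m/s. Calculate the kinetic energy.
KE = ½mv² = ½(150.4)(34.3)² = 88470 J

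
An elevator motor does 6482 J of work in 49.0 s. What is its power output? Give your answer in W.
P = W/t = 6482.0/49.0 = 132.3 W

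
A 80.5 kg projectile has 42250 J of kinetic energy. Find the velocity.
v = √(2·KE/m) = √(2·42250/80.5) = 32.4 m/s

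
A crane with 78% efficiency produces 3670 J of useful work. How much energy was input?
W_in = W_out/η = 3670/0.78 = 4705 J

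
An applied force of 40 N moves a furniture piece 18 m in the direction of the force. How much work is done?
W = F·d = (40)(18) = 720.0 J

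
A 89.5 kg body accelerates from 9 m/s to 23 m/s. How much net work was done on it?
W = ΔKE = ½m(v₂² − v₁²) = ½(89.5)(23² − 9²) = 20048.0 J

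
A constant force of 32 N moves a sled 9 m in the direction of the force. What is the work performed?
W = F·d = (32)(9) = 288.0 J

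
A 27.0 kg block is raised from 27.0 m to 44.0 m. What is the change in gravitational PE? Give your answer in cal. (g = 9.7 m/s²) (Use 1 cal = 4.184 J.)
ΔPE = mgΔh = (27.0)(9.7)(17.0) = 4452.3 J = 1064 cal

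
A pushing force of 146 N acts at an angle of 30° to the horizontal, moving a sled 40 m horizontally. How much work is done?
W = F·d·cosθ = (146)(40)cos(30°) = 5058 J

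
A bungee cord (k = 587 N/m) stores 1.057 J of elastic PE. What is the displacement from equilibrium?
x = √(2·PE/k) = √(2·1.057/587) = 0.06001 m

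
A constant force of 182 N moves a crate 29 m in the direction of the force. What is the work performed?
W = F·d = (182)(29) = 5278 J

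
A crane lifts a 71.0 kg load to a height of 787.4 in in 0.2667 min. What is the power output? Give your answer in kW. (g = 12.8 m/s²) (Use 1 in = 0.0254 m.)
Convert to SI: m = 71.0 kg, h = 20.0 m, t = 16.002 s
P = mgh/t = (71.0)(12.8)(20.0)/16.002 = 1135.86 W = 1.136 kW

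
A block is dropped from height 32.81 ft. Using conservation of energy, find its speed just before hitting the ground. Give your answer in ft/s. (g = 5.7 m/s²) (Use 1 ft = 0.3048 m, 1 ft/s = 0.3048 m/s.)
Convert to SI: h = 10.0005 m
mgh = ½mv² ⇒ v = √(2gh) = √(2·5.7·10.0005) = 10.6773 m/s = 35.03 ft/s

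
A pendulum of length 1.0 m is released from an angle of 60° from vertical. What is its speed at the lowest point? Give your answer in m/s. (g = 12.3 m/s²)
h = L(1 − cosθ) = 1.0(1 − cos60°) = 0.5 m
v = √(2gh) = √(2·12.3·0.5) = 3.507 m/s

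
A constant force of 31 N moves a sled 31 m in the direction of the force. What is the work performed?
W = F·d = (31)(31) = 961.0 J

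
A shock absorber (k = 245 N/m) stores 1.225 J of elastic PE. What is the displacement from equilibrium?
x = √(2·PE/k) = √(2·1.225/245) = 0.1 m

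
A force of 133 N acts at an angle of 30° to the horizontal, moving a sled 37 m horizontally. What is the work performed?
W = F·d·cosθ = (133)(37)cos(30°) = 4262 J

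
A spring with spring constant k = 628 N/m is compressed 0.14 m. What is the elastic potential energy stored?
PE = ½kx² = ½(628)(0.14)² = 6.154 J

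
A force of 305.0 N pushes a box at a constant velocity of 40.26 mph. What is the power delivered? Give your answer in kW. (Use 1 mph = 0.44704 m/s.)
Convert to SI: F = 305.0 N, v = 17.9978 m/s
P = Fv = (305.0)(17.9978) = 5489.34 W = 5.489 kW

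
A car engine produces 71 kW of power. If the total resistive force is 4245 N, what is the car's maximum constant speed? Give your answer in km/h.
P = Fv ⇒ v = P/F = 71000 W/4245.0 N = 16.7256 m/s = 60.21 km/h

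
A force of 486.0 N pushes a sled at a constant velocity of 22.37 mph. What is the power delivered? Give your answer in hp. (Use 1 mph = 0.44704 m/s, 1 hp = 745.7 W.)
Convert to SI: F = 486.0 N, v = 10.0003 m/s
P = Fv = (486.0)(10.0003) = 4860.14 W = 6.518 hp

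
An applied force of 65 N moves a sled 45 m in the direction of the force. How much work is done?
W = F·d = (65)(45) = 2925 J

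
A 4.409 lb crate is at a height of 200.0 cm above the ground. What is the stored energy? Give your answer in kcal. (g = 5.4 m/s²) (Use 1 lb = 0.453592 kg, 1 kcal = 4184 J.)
Convert to SI: m = 1.99989 kg, h = 2.0 m
PE = mgh = (1.99989)(5.4)(2.0) = 21.5988 J = 0.005162 kcal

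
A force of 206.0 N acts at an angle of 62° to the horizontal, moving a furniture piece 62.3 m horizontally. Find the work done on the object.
W = F·d·cosθ = (206.0)(62.3)cos(62°) = 6025 J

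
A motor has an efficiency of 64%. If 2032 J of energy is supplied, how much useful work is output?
W_out = η·W_in = 0.64·2032 = 1300.48 J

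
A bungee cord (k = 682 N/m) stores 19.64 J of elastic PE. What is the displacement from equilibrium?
x = √(2·PE/k) = √(2·19.64/682) = 0.24 m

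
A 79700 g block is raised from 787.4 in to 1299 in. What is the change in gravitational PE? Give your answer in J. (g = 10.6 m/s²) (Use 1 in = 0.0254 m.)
Convert to SI: m = 79.7 kg, Δh = 12.9946 m
ΔPE = mgΔh = (79.7)(10.6)(12.9946) = 10980 J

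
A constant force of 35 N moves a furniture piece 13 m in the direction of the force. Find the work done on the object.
W = F·d = (35)(13) = 455.0 J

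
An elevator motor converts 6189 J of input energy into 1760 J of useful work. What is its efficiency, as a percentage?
η = W_out/W_in = 1760/6189 = 28.44%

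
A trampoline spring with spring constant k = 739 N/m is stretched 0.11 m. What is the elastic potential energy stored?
PE = ½kx² = ½(739)(0.11)² = 4.471 J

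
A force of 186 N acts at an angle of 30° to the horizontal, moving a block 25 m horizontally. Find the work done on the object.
W = F·d·cosθ = (186)(25)cos(30°) = 4027 J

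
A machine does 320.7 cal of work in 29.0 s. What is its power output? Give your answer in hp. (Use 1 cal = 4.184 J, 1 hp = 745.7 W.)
Convert to SI: W = 1341.81 J, t = 29.0 s
P = W/t = 1341.81/29.0 = 46.2693 W = 0.06205 hp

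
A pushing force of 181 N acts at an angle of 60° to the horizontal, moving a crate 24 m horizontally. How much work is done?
W = F·d·cosθ = (181)(24)cos(60°) = 2172 J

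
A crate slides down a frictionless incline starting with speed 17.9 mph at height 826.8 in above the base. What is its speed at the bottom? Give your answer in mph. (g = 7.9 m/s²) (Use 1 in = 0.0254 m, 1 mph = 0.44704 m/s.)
Convert to SI: v₀ = 8.00202 m/s, h = 21.0007 m
½mv₀² + mgh = ½mv² ⇒ v = √(v₀² + 2gh) = √(8.00202² + 2·7.9·21.0007) = 19.8958 m/s = 44.51 mph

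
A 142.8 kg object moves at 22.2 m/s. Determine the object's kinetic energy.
KE = ½mv² = ½(142.8)(22.2)² = 35190 J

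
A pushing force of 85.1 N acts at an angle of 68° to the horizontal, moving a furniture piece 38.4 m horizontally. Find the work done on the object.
W = F·d·cosθ = (85.1)(38.4)cos(68°) = 1224 J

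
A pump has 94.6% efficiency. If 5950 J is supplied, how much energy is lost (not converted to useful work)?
W_lost = W_in(1 − η) = 5950·(1 − 0.946) = 321.3 J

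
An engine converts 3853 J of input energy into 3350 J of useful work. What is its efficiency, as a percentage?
η = W_out/W_in = 3350/3853 = 86.95%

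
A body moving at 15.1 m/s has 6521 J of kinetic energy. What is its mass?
m = 2·KE/v² = 2·6521/(15.1)² = 57.2 kg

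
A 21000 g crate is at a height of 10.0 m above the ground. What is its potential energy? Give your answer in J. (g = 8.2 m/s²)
Convert to SI: m = 21.0 kg, h = 10.0 m
PE = mgh = (21.0)(8.2)(10.0) = 1722 J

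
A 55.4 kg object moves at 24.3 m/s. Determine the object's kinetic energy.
KE = ½mv² = ½(55.4)(24.3)² = 16360 J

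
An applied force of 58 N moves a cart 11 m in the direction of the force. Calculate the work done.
W = F·d = (58)(11) = 638.0 J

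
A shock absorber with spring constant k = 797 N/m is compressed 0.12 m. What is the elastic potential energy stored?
PE = ½kx² = ½(797)(0.12)² = 5.738 J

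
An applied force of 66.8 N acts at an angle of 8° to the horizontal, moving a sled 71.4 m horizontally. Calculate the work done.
W = F·d·cosθ = (66.8)(71.4)cos(8°) = 4723 J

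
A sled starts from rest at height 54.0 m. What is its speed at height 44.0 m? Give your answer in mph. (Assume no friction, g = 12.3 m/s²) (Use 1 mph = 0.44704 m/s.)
mgh₁ = mgh₂ + ½mv² ⇒ v = √(2g(h₁−h₂)) = √(2·12.3·10.0) = 15.68439 m/s = 35.08 mph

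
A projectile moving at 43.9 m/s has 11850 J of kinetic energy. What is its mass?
m = 2·KE/v² = 2·11850/(43.9)² = 12.3 kg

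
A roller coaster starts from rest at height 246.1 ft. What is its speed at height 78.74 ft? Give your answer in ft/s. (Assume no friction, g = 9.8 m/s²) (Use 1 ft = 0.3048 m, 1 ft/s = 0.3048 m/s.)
Convert to SI: h₁−h₂ = 51.0113 m
mgh₁ = mgh₂ + ½mv² ⇒ v = √(2g(h₁−h₂)) = √(2·9.8·51.0113) = 31.62 m/s = 103.7 ft/s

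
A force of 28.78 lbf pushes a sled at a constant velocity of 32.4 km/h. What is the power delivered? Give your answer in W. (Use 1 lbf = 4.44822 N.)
Convert to SI: F = 128.02 N, v = 9.0 m/s
P = Fv = (128.02)(9.0) = 1152 W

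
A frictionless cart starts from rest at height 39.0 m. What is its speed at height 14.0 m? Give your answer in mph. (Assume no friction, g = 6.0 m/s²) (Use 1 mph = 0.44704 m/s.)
mgh₁ = mgh₂ + ½mv² ⇒ v = √(2g(h₁−h₂)) = √(2·6.0·25.0) = 17.3205 m/s = 38.74 mph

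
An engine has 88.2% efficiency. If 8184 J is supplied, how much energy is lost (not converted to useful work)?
W_lost = W_in(1 − η) = 8184·(1 − 0.882) = 965.7 J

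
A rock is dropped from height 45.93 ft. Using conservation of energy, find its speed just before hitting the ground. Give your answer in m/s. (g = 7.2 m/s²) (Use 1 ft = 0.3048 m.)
Convert to SI: h = 13.9995 m
mgh = ½mv² ⇒ v = √(2gh) = √(2·7.2·13.9995) = 14.2 m/s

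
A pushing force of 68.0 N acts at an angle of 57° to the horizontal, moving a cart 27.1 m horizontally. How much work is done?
W = F·d·cosθ = (68.0)(27.1)cos(57°) = 1004 J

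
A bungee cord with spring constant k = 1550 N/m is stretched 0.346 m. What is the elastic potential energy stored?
PE = ½kx² = ½(1550)(0.346)² = 92.78 J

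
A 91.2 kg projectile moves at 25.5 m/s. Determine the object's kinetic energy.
KE = ½mv² = ½(91.2)(25.5)² = 29650 J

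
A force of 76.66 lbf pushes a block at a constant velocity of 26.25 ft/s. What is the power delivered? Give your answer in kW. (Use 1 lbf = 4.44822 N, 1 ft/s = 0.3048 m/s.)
Convert to SI: F = 341.001 N, v = 8.001 m/s
P = Fv = (341.001)(8.001) = 2728.35 W = 2.728 kW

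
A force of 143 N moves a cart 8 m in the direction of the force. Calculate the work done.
W = F·d = (143)(8) = 1144 J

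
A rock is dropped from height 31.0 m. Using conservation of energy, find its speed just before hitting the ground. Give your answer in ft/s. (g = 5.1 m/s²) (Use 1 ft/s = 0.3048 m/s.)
mgh = ½mv² ⇒ v = √(2gh) = √(2·5.1·31.0) = 17.782 m/s = 58.34 ft/s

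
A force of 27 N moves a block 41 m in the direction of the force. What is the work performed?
W = F·d = (27)(41) = 1107 J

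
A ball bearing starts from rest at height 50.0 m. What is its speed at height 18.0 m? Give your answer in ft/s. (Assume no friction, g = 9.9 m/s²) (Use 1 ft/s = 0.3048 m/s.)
mgh₁ = mgh₂ + ½mv² ⇒ v = √(2g(h₁−h₂)) = √(2·9.9·32.0) = 25.1714 m/s = 82.58 ft/s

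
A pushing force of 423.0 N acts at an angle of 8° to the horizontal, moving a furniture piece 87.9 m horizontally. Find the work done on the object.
W = F·d·cosθ = (423.0)(87.9)cos(8°) = 36820 J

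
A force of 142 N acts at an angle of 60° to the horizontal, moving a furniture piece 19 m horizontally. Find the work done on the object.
W = F·d·cosθ = (142)(19)cos(60°) = 1349 J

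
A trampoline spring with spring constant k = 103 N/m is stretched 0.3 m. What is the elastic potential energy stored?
PE = ½kx² = ½(103)(0.3)² = 4.635 J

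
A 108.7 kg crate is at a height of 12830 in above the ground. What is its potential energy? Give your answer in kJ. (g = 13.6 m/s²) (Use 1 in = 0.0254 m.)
Convert to SI: m = 108.7 kg, h = 325.882 m
PE = mgh = (108.7)(13.6)(325.882) = 481758 J = 481.8 kJ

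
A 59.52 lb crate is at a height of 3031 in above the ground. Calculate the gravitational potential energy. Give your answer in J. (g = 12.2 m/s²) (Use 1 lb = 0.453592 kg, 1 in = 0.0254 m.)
Convert to SI: m = 26.9978 kg, h = 76.9874 m
PE = mgh = (26.9978)(12.2)(76.9874) = 25360 J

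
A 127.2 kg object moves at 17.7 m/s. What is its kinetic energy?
KE = ½mv² = ½(127.2)(17.7)² = 19930 J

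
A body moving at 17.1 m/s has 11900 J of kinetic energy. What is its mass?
m = 2·KE/v² = 2·11900/(17.1)² = 81.39 kg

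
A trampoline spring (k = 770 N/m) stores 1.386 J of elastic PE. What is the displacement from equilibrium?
x = √(2·PE/k) = √(2·1.386/770) = 0.06 m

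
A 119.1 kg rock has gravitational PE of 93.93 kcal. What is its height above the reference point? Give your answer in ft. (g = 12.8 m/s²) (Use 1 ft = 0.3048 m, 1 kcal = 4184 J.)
Convert to SI: m = 119.1 kg, PE = 393003 J
h = PE/(mg) = 393003/(119.1·12.8) = 257.795 m = 845.8 ft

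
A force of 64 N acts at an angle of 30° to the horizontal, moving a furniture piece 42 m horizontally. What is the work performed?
W = F·d·cosθ = (64)(42)cos(30°) = 2328 J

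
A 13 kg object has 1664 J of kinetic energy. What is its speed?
v = √(2·KE/m) = √(2·1664/13) = 16.0 m/s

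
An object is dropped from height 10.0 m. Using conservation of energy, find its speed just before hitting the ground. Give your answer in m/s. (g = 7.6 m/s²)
mgh = ½mv² ⇒ v = √(2gh) = √(2·7.6·10.0) = 12.33 m/s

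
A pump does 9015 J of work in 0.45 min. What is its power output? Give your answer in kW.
Convert to SI: W = 9015.0 J, t = 27.0 s
P = W/t = 9015.0/27.0 = 333.889 W = 0.3339 kW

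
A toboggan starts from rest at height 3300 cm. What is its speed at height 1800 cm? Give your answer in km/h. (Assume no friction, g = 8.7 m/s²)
Convert to SI: h₁−h₂ = 15.0 m
mgh₁ = mgh₂ + ½mv² ⇒ v = √(2g(h₁−h₂)) = √(2·8.7·15.0) = 16.1555 m/s = 58.16 km/h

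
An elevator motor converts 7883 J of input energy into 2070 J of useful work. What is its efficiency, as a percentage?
η = W_out/W_in = 2070/7883 = 26.26%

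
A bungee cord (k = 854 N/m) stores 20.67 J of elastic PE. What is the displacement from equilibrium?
x = √(2·PE/k) = √(2·20.67/854) = 0.22 m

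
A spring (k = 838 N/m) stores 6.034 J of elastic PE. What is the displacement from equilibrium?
x = √(2·PE/k) = √(2·6.034/838) = 0.12 m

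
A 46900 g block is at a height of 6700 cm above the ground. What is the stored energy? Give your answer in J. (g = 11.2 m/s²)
Convert to SI: m = 46.9 kg, h = 67.0 m
PE = mgh = (46.9)(11.2)(67.0) = 35190 J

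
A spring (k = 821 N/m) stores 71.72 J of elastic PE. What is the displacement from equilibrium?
x = √(2·PE/k) = √(2·71.72/821) = 0.418 m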